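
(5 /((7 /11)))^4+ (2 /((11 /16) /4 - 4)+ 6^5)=139097733/12005 = 11586.65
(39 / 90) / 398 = 13/11940 = 0.00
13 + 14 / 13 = 183/13 = 14.08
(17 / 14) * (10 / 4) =3.04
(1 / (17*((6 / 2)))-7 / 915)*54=3348/5185 = 0.65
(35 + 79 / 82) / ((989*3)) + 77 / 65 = 6308441/5271370 = 1.20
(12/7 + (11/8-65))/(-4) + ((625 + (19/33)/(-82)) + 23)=201079379/303072 = 663.47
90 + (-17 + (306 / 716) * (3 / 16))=418603/5728 = 73.08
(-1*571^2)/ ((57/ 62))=-20214542/57 = -354641.09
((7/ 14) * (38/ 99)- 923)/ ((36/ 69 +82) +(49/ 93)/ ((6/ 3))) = -130276508/11687115 = -11.15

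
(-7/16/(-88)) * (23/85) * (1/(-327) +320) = 16846879/39135360 = 0.43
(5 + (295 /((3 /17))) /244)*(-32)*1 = -69400/183 = -379.23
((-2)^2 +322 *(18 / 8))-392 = 336.50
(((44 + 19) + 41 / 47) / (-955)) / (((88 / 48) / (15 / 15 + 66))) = -1206804/493735 = -2.44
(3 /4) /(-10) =-3/40 = -0.08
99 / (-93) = -33/31 = -1.06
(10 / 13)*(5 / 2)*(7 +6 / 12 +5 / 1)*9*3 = 16875/26 = 649.04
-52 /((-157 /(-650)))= -33800/157 = -215.29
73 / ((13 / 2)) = 146/13 = 11.23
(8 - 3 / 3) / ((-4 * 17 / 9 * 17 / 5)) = -315/1156 = -0.27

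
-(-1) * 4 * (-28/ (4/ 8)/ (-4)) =56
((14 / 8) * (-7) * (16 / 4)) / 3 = -16.33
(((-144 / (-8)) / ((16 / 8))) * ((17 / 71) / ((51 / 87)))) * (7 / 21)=87/71 = 1.23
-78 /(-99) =26/33 = 0.79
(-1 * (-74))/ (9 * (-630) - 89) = -0.01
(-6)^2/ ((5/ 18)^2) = 11664/25 = 466.56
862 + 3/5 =862.60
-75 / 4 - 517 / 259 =-21493/1036 = -20.75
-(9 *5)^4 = -4100625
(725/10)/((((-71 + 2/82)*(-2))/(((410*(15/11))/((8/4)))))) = 1218725/8536 = 142.77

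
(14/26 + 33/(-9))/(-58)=61/1131 = 0.05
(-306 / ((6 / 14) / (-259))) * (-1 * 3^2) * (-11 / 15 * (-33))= -201384414/5 = -40276882.80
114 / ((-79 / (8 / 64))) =-57/316 = -0.18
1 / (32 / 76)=19/8 = 2.38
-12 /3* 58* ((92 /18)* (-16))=170752/9 = 18972.44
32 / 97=0.33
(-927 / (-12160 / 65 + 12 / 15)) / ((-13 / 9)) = -13905/4036 = -3.45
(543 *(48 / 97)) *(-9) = -234576/97 = -2418.31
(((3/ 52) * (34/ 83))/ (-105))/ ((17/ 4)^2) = -8/642005 = 0.00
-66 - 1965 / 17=-3087/17 = -181.59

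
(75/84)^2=625/784 = 0.80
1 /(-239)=-1/239 = 0.00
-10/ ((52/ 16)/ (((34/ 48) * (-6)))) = 170/13 = 13.08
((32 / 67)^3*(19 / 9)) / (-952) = -77824/322117173 = 0.00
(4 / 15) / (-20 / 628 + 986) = 628/2321955 = 0.00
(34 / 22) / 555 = 17/6105 = 0.00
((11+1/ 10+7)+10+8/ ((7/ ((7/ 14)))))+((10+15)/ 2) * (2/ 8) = 8903/280 = 31.80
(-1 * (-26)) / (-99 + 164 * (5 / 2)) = 26/311 = 0.08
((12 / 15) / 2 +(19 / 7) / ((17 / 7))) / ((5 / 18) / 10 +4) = 4644/12325 = 0.38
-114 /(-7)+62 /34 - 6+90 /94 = 73082/5593 = 13.07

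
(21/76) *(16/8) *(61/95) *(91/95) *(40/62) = 233142/1063145 = 0.22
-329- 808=-1137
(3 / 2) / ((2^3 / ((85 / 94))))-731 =-1099169/1504 = -730.83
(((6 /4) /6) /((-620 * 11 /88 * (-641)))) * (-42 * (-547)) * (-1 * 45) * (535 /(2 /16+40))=-1378440/19871 = -69.37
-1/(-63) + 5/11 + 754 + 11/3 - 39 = 498362/693 = 719.14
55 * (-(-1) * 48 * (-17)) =-44880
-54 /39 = -18/13 = -1.38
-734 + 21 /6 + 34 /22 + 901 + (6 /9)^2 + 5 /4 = 68801/396 = 173.74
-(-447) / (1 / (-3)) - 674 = -2015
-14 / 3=-4.67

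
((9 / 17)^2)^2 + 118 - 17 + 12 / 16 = 34019291/334084 = 101.83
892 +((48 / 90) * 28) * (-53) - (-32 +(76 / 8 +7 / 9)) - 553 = -430.74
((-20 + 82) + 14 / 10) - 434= -1853/5 = -370.60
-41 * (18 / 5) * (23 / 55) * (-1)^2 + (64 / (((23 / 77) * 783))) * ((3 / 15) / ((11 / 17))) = -61.64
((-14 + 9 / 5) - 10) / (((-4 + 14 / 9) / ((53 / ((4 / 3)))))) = 158841/440 = 361.00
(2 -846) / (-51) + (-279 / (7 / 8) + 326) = 8458/357 = 23.69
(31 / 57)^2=961/3249 = 0.30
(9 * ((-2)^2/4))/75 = 3/25 = 0.12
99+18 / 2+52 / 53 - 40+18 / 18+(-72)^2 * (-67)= -18404675/53 = -347258.02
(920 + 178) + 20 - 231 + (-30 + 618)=1475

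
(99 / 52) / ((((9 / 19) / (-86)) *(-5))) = 8987/130 = 69.13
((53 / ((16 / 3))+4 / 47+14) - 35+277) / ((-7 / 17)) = -646.05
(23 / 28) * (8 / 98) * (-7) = -23/49 = -0.47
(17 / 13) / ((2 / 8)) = 68/13 = 5.23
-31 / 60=-0.52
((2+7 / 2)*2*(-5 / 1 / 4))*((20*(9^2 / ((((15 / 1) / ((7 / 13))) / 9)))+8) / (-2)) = 94985/26 = 3653.27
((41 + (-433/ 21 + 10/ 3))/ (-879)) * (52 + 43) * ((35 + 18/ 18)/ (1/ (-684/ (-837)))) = -4794080/63581 = -75.40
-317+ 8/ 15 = -4747/15 = -316.47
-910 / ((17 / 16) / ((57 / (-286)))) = 170.70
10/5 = 2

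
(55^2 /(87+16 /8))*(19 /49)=57475/4361 = 13.18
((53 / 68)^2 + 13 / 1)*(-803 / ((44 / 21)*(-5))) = 96457893/92480 = 1043.01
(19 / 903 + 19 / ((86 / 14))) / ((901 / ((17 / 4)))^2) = 703/10146108 = 0.00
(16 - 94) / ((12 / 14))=-91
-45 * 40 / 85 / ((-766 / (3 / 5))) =108/6511 = 0.02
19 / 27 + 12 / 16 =157/108 = 1.45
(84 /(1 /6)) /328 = 63/41 = 1.54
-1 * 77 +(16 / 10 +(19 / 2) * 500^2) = 11874623/5 = 2374924.60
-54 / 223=-0.24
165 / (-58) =-165/58 = -2.84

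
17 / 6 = 2.83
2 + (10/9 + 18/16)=305/72 = 4.24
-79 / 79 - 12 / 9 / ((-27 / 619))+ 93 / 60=50411/1620 = 31.12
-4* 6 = -24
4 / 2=2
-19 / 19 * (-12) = 12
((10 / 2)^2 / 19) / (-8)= -0.16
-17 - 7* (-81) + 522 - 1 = 1071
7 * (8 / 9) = 56/9 = 6.22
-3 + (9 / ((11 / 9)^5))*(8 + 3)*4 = 142.19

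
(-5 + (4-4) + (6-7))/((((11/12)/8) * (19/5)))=-2880/209 = -13.78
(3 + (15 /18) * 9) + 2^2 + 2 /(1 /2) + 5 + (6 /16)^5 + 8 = 1032435/32768 = 31.51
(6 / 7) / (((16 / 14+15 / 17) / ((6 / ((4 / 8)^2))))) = 2448/241 = 10.16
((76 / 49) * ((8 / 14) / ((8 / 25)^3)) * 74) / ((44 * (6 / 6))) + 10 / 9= 101274095/2173248 = 46.60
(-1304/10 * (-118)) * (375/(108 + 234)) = 961700/57 = 16871.93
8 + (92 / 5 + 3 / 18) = 797/30 = 26.57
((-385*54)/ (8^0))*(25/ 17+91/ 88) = -3540915/68 = -52072.28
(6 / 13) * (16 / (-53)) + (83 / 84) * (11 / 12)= 0.77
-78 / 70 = -39/35 = -1.11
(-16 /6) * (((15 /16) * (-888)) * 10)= 22200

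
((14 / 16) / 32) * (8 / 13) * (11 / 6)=77/2496 = 0.03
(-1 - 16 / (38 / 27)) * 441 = -103635/19 = -5454.47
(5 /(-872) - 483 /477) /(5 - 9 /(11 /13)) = 0.18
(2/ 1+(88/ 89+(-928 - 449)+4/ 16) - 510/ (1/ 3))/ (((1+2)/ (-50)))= 25843475/534 = 48396.02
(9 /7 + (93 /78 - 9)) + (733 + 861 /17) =2404425/3094 = 777.13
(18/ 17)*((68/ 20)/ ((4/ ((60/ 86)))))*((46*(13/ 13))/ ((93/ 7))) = 2898/1333 = 2.17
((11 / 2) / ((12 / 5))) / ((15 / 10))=55/36 = 1.53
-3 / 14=-0.21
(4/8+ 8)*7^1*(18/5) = 1071/5 = 214.20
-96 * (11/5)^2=-11616/25 = -464.64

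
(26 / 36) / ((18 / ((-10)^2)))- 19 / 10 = 1711/810 = 2.11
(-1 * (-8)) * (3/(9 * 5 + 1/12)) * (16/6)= 768/541 = 1.42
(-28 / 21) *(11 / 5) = -44/15 = -2.93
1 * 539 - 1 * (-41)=580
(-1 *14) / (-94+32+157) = -14/95 = -0.15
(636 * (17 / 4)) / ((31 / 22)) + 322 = 69448/31 = 2240.26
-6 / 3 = -2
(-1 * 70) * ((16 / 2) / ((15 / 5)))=-560/3 = -186.67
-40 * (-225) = 9000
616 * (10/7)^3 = 1795.92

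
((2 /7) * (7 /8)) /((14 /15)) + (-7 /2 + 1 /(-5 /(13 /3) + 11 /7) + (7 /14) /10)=-0.79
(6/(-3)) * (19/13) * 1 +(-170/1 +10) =-2118/13 = -162.92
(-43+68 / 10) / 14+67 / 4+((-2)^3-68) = -61.84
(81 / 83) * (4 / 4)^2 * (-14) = -1134/83 = -13.66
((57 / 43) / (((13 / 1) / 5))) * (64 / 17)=18240/9503 = 1.92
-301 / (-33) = 301/33 = 9.12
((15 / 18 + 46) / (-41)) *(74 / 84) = -1.01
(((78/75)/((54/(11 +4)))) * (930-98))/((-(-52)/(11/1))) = 2288/45 = 50.84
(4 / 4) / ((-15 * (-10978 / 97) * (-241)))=-97/39685470 = 0.00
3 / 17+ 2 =37/17 = 2.18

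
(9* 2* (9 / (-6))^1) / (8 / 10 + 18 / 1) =-135/94 = -1.44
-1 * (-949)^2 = -900601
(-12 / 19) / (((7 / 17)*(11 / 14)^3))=-79968/25289 = -3.16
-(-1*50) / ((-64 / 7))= -175/32 = -5.47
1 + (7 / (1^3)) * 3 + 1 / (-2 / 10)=17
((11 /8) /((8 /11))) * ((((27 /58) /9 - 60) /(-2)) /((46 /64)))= 420717/5336 = 78.85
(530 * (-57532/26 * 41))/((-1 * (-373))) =-625085180/4849 = -128910.12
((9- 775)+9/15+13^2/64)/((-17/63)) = 15377229/5440 = 2826.70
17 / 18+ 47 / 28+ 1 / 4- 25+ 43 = 1315/63 = 20.87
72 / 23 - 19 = -365/23 = -15.87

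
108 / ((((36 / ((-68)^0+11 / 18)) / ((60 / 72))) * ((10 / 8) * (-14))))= -0.23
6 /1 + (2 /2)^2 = 7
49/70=0.70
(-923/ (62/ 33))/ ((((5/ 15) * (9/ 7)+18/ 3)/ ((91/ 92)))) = -6467461/85560 = -75.59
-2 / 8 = -1/4 = -0.25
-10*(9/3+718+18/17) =-122750/17 = -7220.59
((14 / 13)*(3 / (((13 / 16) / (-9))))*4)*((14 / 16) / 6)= -3528/169 = -20.88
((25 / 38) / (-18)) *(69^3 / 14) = -912525/1064 = -857.64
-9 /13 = -0.69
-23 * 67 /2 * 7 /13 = -10787/26 = -414.88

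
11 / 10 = 1.10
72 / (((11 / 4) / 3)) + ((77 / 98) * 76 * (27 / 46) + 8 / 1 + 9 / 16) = 3461459/28336 = 122.16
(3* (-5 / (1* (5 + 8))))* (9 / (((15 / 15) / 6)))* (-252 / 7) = 29160/13 = 2243.08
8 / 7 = 1.14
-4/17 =-0.24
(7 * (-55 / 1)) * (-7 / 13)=2695/13 = 207.31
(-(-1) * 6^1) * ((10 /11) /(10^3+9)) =0.01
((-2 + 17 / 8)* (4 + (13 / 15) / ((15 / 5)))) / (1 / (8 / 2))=193/90 = 2.14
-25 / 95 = -5/19 = -0.26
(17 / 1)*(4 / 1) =68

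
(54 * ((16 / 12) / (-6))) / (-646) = 6/323 = 0.02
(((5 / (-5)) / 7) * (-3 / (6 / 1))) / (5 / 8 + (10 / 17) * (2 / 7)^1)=68/755 = 0.09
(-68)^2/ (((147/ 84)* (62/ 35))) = 1491.61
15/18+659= 3959/6 = 659.83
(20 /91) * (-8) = -160/91 = -1.76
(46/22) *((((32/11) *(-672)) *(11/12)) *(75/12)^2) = -146363.64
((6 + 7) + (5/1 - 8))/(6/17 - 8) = -17/13 = -1.31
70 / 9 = 7.78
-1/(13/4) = -4/13 = -0.31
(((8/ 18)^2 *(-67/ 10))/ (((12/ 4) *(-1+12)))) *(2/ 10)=-536/66825 = -0.01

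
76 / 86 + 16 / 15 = 1258/645 = 1.95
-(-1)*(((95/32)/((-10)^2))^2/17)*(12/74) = 1083/128819200 = 0.00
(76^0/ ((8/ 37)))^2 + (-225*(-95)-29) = 1367513/64 = 21367.39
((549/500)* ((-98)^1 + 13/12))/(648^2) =-70943/279936000 = 0.00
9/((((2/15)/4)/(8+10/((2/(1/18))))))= 2235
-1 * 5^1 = -5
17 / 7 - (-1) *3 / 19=344/133 = 2.59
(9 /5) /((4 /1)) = 9/20 = 0.45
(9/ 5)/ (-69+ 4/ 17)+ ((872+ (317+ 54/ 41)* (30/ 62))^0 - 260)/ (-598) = 1422361/3495310 = 0.41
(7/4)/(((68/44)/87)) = 6699/68 = 98.51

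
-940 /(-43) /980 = 47/2107 = 0.02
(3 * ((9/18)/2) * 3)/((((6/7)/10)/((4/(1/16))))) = 1680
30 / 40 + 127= 511/4 = 127.75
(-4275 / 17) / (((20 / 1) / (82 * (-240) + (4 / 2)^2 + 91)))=246252.57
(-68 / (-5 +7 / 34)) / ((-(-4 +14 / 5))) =5780/489 = 11.82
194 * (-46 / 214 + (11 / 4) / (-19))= -283725/4066 = -69.78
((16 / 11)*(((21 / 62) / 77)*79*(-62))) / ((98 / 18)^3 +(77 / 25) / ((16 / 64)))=-69109200/383056597 = -0.18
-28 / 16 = -7/4 = -1.75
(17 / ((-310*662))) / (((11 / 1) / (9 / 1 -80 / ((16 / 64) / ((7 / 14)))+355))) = -867/564355 = 0.00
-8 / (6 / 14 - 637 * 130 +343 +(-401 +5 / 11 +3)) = 616/6380537 = 0.00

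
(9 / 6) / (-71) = -3/142 = -0.02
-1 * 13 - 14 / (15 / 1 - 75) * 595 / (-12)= -1769/72 = -24.57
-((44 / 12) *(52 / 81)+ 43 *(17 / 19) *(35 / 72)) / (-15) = 777739/554040 = 1.40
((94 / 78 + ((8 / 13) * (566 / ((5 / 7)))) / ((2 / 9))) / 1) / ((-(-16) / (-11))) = -4709441/3120 = -1509.44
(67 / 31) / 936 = 67/29016 = 0.00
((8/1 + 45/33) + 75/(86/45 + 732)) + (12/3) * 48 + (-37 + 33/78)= 389361901/2361359 = 164.89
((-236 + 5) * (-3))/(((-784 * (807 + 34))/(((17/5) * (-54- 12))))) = 55539/235480 = 0.24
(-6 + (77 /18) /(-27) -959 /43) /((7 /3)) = -594773/48762 = -12.20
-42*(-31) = 1302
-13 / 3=-4.33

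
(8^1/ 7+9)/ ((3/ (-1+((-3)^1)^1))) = -284/21 = -13.52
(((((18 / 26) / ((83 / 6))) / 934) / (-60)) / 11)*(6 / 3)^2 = -9/27714115 = 0.00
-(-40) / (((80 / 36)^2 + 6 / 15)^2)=1640250/1168561 = 1.40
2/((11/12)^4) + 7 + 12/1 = 319651/14641 = 21.83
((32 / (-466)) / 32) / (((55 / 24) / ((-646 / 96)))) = 323/51260 = 0.01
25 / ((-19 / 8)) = -200/19 = -10.53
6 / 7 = 0.86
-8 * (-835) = 6680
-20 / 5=-4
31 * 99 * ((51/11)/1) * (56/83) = 9600.29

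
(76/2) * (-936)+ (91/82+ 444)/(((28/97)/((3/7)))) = -561027687/16072 = -34907.15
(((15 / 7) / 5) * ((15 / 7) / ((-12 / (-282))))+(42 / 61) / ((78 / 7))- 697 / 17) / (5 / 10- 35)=1504277/2681133 = 0.56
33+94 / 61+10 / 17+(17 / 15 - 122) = -1333646/15555 = -85.74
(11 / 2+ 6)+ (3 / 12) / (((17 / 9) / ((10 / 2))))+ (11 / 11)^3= 13.16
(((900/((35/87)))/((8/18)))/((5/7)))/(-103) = -7047/103 = -68.42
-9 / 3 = -3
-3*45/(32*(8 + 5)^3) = -135/70304 = 0.00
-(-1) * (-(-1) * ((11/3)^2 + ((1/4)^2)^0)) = 130/9 = 14.44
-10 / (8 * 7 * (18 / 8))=-5/63 = -0.08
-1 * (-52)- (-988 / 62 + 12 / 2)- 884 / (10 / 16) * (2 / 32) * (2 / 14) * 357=-689202/155 = -4446.46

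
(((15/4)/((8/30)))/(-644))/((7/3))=-675/72128 = -0.01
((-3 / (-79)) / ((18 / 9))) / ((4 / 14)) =0.07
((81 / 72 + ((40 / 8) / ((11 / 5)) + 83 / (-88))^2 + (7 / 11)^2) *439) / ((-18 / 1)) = -11210743/139392 = -80.43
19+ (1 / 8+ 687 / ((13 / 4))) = 23973/104 = 230.51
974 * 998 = 972052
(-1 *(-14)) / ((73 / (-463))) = -6482/73 = -88.79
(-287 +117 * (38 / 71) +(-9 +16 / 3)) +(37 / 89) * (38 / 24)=-5747477/25276 = -227.39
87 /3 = 29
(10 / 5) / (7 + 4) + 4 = 46/11 = 4.18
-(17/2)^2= -289/4 = -72.25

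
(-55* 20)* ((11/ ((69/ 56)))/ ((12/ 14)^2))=-8300600/621 = -13366.51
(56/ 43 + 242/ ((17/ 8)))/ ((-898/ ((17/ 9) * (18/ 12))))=-21050/57921 = -0.36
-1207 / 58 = -20.81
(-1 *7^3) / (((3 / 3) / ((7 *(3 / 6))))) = -2401/2 = -1200.50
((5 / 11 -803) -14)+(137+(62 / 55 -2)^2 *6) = -2041801/3025 = -674.98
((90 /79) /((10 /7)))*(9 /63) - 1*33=-2598/79 = -32.89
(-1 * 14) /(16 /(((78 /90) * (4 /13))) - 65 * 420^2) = 7/5732970 = 0.00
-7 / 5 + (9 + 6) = 68/5 = 13.60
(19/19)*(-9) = -9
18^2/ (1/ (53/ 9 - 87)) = -26280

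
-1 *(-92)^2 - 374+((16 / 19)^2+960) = -7877.29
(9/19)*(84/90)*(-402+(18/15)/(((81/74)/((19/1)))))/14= -51458/4275 = -12.04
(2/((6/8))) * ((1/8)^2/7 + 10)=4481/168 = 26.67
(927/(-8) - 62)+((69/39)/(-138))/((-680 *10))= -94344899/530400 = -177.87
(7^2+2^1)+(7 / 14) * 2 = 52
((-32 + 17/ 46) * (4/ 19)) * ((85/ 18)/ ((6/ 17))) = -700825/7866 = -89.10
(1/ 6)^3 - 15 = -3239/216 = -15.00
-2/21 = -0.10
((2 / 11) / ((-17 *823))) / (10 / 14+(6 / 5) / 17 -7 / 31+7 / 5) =-434/65426031 = 0.00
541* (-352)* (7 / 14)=-95216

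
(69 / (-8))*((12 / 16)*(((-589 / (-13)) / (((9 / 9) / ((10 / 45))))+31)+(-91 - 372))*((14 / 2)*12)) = 11921889/52 = 229267.10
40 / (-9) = -40/9 = -4.44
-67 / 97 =-0.69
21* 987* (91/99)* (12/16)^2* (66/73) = 5658471/584 = 9689.16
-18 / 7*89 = -1602/7 = -228.86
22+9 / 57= 421/19 = 22.16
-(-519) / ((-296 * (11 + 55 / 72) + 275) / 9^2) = -378351/28864 = -13.11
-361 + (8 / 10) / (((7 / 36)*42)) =-88421/245 = -360.90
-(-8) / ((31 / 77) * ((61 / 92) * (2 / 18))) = 510048/1891 = 269.72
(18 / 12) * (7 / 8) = 21/16 = 1.31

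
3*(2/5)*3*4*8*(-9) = -5184/5 = -1036.80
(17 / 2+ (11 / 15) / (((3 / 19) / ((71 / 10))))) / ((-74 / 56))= -31.39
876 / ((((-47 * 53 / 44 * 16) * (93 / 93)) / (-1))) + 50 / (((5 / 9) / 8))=1795929/2491 = 720.97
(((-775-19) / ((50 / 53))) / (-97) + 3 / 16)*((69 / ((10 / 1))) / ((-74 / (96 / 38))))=-71193717/34095500 = -2.09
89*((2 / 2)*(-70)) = -6230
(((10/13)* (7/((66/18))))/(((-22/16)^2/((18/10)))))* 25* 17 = 10281600/17303 = 594.21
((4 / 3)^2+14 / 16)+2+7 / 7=407/72 = 5.65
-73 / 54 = -1.35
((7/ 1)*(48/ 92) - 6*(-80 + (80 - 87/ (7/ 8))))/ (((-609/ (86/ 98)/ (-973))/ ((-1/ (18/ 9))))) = -96265562/228781 = -420.78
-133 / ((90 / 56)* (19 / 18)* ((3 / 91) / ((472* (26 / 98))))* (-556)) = 1116752/2085 = 535.61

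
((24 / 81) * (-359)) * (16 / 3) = -45952/81 = -567.31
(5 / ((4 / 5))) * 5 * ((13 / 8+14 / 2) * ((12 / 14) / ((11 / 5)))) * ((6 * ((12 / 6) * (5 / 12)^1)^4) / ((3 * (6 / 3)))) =8984375/177408 = 50.64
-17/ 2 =-8.50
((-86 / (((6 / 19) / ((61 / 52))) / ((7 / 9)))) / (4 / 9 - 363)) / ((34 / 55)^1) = 19187245/17306952 = 1.11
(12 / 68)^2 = 9/289 = 0.03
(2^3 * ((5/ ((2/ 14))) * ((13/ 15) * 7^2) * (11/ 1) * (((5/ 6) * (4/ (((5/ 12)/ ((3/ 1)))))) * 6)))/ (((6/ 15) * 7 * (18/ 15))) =5605600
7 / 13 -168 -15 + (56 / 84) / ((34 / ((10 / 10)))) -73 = -169358/663 = -255.44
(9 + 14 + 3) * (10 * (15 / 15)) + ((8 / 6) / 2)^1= 260.67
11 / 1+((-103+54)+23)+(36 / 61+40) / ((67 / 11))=-34069/4087 = -8.34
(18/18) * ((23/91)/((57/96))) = 736/1729 = 0.43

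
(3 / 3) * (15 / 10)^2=9/4 = 2.25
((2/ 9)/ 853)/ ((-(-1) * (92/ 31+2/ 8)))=248/3063123 = 0.00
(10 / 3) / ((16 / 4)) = 0.83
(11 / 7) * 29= 319/7 = 45.57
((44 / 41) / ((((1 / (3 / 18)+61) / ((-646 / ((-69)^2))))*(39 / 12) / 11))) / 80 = -78166/850100355 = 0.00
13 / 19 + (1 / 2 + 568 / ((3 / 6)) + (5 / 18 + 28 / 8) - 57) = 370715/342 = 1083.96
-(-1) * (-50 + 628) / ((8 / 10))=1445/2 = 722.50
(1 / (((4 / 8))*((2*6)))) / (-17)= -1/102 = -0.01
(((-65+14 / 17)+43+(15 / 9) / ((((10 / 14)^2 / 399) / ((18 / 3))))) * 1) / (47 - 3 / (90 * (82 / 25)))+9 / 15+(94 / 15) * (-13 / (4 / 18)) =-393068562/1965115 = -200.02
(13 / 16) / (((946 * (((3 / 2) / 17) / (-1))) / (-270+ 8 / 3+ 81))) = 2873/1584 = 1.81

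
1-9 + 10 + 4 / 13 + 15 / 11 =525/143 = 3.67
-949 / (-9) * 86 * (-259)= -21138026/9 = -2348669.56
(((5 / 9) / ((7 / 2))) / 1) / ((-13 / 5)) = -0.06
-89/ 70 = -1.27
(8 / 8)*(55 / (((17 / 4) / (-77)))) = -16940/17 = -996.47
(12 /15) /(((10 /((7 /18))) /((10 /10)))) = 0.03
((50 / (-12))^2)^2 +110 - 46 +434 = 1036033/1296 = 799.41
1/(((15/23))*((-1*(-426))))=23/6390 = 0.00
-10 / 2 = -5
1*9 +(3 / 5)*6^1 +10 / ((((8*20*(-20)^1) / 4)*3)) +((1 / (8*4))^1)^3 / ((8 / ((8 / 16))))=99057679/7864320 = 12.60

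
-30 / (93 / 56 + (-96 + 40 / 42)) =5040/15689 = 0.32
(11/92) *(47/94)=11/184 = 0.06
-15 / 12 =-5/4 = -1.25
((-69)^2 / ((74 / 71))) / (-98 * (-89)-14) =338031/644392 = 0.52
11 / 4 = 2.75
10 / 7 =1.43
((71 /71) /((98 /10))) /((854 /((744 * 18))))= 33480/20923 = 1.60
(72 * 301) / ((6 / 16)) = 57792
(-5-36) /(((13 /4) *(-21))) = 164/273 = 0.60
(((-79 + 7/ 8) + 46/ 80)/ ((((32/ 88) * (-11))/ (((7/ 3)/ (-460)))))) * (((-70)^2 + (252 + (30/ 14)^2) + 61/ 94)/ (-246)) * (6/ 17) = 261296761/359094400 = 0.73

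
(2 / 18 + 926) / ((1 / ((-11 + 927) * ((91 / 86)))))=347386130/387 = 897638.58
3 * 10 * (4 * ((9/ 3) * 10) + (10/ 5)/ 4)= 3615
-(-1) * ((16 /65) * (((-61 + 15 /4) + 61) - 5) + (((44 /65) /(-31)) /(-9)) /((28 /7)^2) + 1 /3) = 1871/72540 = 0.03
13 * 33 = 429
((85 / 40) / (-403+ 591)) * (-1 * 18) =-153/752 = -0.20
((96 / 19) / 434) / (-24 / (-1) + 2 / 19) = 24/49693 = 0.00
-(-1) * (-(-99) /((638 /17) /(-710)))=-54315/29 = -1872.93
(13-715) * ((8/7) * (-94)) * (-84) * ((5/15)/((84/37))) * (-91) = 84640608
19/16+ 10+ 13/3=745/48 = 15.52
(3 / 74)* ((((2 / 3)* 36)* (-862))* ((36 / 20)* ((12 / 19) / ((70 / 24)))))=-40217472/123025 = -326.90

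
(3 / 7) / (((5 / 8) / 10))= 48/7 = 6.86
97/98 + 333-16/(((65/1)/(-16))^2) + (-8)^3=-74106533/414050 = -178.98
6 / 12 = 1/2 = 0.50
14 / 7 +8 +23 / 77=793/77 = 10.30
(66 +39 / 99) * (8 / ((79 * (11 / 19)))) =333032/28677 = 11.61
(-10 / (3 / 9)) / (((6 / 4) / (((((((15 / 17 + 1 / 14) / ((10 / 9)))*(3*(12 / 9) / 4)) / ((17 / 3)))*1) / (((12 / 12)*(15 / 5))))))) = -2043/2023 = -1.01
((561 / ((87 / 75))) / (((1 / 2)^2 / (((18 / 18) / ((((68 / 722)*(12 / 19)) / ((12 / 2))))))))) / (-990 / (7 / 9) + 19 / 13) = -514939425/3355213 = -153.47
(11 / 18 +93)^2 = 2839225/324 = 8763.04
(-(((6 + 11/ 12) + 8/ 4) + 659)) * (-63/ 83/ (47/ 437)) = 73553655/15604 = 4713.77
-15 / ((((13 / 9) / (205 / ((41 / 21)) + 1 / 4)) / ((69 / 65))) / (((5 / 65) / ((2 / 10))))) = -3921615/8788 = -446.25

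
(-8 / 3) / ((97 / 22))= -176/291 = -0.60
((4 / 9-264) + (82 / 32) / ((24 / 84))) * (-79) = 5792359/288 = 20112.36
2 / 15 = 0.13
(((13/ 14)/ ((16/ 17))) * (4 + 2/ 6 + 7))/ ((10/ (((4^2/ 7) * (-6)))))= -15.33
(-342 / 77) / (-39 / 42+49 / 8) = -912/1067 = -0.85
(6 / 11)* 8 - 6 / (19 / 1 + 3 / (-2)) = 1548/385 = 4.02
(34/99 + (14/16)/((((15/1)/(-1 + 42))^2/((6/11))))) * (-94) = -1818947/4950 = -367.46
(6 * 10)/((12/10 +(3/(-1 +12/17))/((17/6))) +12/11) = -275/6 = -45.83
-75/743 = -0.10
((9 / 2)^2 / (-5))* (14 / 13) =-567/130 = -4.36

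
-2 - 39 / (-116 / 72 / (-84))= -59026/29 = -2035.38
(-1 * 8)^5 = -32768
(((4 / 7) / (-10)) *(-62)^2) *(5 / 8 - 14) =102827/35 = 2937.91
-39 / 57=-13/19 = -0.68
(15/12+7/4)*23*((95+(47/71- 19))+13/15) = 5349.48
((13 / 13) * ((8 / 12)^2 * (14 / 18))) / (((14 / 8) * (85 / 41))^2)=107584/4096575 = 0.03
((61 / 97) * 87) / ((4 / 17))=90219/388 = 232.52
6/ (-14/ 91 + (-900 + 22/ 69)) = -2691/403576 = -0.01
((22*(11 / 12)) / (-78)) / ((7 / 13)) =-121/252 = -0.48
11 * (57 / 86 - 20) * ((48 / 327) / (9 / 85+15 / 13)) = -20213765/815538 = -24.79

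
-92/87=-1.06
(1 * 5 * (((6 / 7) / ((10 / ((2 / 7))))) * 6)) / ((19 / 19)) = 36/49 = 0.73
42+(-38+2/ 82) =165/41 = 4.02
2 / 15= 0.13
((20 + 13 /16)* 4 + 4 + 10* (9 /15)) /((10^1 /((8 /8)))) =373/40 = 9.32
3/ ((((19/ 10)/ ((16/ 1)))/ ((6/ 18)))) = 160/19 = 8.42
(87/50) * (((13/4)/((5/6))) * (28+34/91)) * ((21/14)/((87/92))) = 267237/875 = 305.41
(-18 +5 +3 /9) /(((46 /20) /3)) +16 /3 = -772/69 = -11.19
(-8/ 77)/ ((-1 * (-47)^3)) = -8/7994371 = 0.00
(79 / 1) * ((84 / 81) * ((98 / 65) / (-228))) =-54194/100035 = -0.54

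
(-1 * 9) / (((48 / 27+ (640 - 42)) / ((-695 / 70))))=0.15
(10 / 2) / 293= 5/293 = 0.02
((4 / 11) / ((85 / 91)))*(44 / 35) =208/425 = 0.49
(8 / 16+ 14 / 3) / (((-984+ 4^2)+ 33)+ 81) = -31/5124 = -0.01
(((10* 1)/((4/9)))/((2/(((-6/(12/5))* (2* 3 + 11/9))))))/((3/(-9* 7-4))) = 108875/24 = 4536.46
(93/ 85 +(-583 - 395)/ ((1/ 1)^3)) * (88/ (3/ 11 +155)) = -20094954/36295 = -553.66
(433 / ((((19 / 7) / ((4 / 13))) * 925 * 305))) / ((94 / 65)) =6062/50387525 = 0.00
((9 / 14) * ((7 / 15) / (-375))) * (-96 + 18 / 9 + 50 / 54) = 2513/33750 = 0.07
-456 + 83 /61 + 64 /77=-2131537/4697 = -453.81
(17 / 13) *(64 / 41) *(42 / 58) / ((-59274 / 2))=-7616/152699703 = 0.00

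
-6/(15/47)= -94/5 = -18.80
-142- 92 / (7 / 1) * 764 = -71282/7 = -10183.14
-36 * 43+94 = -1454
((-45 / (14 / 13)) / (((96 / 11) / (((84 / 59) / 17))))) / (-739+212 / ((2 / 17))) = -6435/17059024 = 0.00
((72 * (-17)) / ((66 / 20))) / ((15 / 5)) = -1360/11 = -123.64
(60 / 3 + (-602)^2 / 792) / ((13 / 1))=94561/2574 = 36.74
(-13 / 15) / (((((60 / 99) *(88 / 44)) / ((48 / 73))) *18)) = -143/5475 = -0.03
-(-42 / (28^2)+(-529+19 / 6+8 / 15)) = 147099/280 = 525.35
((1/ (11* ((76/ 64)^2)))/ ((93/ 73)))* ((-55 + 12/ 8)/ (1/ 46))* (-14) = 643876352/369303 = 1743.49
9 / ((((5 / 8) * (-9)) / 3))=-24/5 = -4.80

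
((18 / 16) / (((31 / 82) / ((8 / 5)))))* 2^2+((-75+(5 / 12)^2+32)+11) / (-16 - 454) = 8020069/419616 = 19.11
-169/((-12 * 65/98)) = 21.23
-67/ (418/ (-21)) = 1407/418 = 3.37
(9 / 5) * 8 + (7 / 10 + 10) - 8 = 17.10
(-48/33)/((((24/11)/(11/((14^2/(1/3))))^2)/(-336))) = 242/3087 = 0.08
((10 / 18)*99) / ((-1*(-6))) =55/6 = 9.17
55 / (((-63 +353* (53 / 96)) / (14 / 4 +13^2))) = 82800/1151 = 71.94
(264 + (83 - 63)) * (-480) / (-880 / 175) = 298200/11 = 27109.09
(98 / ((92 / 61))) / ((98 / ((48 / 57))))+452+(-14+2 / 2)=192087/437 = 439.56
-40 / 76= -10/19 = -0.53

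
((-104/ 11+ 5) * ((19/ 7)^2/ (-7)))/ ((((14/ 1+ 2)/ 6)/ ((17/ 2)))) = 18411/1232 = 14.94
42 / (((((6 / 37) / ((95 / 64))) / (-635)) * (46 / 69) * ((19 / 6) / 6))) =-693836.72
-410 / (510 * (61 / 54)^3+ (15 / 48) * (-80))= -2152008/3727457 = -0.58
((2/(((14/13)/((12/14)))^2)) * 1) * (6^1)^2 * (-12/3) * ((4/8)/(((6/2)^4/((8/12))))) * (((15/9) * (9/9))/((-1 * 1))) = 27040/21609 = 1.25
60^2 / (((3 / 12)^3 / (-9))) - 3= -2073603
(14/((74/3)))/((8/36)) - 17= -1069/74 = -14.45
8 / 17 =0.47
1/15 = 0.07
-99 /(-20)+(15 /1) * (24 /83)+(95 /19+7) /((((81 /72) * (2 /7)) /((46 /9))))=8968579/44820 = 200.10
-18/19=-0.95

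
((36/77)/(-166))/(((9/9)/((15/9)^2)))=-50/6391 = -0.01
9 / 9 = 1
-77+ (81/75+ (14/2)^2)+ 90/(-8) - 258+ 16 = -28017/100 = -280.17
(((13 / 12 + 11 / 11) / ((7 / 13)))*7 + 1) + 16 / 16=349/12 = 29.08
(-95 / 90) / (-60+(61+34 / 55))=-0.65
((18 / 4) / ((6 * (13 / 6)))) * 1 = 9/26 = 0.35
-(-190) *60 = 11400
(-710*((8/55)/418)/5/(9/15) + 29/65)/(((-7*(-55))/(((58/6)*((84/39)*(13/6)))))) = 9459394/221910975 = 0.04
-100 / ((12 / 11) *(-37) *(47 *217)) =275/1132089 = 0.00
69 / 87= 23/29 = 0.79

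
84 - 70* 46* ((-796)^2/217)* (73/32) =-664898186/31 = -21448328.58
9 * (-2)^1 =-18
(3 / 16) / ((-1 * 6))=-1/32 = -0.03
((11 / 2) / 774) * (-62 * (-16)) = 2728/387 = 7.05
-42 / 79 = -0.53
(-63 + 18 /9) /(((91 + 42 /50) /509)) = -338.08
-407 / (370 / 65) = -143/2 = -71.50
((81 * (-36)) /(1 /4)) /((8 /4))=-5832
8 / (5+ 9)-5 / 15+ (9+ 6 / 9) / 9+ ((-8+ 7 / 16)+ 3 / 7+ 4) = -787/432 = -1.82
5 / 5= 1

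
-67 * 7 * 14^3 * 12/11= -1403930.18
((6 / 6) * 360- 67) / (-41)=-7.15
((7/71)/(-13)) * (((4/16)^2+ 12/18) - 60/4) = 4795/44304 = 0.11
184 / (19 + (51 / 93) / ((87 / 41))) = 124062/12985 = 9.55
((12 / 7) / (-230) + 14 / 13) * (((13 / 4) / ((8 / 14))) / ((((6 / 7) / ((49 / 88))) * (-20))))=-479857/2428800 = -0.20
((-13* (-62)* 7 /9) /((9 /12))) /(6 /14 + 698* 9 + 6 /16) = 1263808/9499599 = 0.13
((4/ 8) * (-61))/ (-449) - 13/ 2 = -2888/449 = -6.43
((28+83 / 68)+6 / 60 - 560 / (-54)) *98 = 17853787/4590 = 3889.71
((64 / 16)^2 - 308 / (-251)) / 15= 4324/3765 = 1.15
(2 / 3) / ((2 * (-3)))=-1/9 = -0.11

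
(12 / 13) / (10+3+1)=6/91 = 0.07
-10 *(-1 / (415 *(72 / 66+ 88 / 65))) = 715/72542 = 0.01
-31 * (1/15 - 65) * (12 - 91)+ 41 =-158980.73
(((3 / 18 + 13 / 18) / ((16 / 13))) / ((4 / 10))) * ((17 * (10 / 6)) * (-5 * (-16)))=4092.59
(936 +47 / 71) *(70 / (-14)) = -332515/71 = -4683.31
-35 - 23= -58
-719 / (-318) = 719/318 = 2.26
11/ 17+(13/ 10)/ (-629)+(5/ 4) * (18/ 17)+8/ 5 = 11223/3145 = 3.57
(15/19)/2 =15/38 = 0.39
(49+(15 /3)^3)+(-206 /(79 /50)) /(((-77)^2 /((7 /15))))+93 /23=821978825/4616997 = 178.03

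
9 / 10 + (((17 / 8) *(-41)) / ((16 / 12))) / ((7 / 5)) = -51267/1120 = -45.77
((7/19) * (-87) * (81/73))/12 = -16443/5548 = -2.96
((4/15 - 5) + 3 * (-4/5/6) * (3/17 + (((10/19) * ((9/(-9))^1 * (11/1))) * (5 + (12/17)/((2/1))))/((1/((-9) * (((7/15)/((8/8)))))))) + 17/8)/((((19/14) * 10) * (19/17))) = -14852957/4115400 = -3.61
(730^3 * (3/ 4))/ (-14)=-20840196.43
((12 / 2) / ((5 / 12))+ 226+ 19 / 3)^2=60877.34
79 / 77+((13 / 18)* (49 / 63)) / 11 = 13435/12474 = 1.08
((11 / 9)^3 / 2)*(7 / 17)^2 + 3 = 1329305/421362 = 3.15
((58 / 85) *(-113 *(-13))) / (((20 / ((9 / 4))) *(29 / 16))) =26442/425 = 62.22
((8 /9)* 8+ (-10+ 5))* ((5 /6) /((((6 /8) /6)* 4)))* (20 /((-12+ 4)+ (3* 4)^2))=475/918 = 0.52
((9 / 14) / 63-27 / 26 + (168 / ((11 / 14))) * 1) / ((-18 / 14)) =-1491019/9009 = -165.50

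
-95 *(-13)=1235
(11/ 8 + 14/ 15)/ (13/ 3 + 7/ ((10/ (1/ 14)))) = 277/526 = 0.53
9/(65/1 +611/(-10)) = 30/13 = 2.31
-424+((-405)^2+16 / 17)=2781233/17 = 163601.94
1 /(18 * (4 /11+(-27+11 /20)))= -110/51651 = 0.00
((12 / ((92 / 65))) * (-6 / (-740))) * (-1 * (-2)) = 117/851 = 0.14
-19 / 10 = -1.90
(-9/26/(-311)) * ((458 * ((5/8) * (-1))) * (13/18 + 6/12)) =-12595/32344 = -0.39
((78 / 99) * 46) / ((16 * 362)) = 299/47784 = 0.01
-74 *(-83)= 6142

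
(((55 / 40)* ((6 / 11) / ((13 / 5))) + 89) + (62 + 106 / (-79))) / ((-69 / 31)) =-6365137/94484 = -67.37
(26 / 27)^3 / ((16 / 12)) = 4394/6561 = 0.67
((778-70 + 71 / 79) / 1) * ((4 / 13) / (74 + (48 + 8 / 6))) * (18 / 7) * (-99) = -598784076/1329965 = -450.23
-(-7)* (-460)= -3220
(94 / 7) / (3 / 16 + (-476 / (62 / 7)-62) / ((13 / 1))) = -46624/30261 = -1.54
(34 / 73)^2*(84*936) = 90889344/5329 = 17055.61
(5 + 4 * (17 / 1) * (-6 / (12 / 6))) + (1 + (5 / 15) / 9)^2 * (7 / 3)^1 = -429725/2187 = -196.49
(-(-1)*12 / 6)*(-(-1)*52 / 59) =104/59 = 1.76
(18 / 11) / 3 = 6/11 = 0.55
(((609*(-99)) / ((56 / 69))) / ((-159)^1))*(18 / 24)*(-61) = -36252117/1696 = -21375.07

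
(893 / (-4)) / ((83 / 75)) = -66975/332 = -201.73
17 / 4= 4.25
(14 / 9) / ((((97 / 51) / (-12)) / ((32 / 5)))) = -30464/485 = -62.81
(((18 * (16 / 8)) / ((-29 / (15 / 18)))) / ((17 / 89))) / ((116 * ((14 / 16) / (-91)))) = 69420/14297 = 4.86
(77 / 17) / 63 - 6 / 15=-251/765 = -0.33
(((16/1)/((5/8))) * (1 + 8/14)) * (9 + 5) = 563.20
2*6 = 12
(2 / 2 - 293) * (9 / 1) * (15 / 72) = -1095/2 = -547.50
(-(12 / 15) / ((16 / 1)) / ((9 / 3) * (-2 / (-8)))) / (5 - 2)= -1/45 = -0.02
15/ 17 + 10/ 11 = 335/187 = 1.79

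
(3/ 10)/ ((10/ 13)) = 0.39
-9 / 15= -3/5 = -0.60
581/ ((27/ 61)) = 35441/27 = 1312.63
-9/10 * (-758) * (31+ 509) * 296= 109042848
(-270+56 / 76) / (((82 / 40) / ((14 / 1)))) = -1432480/779 = -1838.87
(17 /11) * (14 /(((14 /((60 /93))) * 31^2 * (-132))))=-85/10814133 = 0.00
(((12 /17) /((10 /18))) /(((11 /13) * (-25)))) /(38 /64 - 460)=44928/343635875 = 0.00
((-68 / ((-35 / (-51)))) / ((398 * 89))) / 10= -867/3099425 = 0.00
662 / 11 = 60.18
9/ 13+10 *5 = 659/13 = 50.69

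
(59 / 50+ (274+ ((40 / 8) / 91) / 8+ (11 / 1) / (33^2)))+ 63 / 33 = 499289699/1801800 = 277.11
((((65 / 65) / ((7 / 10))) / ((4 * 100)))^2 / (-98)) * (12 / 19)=-3/36495200 = 0.00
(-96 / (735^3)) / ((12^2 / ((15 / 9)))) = -2/714717675 = 0.00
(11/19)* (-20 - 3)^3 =-133837/19 = -7044.05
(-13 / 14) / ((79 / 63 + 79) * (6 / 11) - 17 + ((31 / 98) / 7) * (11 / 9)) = -63063/1822141 = -0.03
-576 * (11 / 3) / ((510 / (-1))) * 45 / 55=288/85 = 3.39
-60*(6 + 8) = -840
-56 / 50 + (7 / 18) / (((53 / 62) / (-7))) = -51331/11925 = -4.30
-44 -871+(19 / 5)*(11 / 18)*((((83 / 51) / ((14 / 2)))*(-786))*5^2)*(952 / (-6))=45424435/27 = 1682386.48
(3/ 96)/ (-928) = -1/29696 = 0.00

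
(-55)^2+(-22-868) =2135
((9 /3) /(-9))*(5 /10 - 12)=23/6 = 3.83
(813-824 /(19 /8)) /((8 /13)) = 115115/152 = 757.34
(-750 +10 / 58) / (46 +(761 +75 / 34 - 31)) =-739330/767311 = -0.96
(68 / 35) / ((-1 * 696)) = -17/6090 = 0.00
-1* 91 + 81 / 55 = -4924/55 = -89.53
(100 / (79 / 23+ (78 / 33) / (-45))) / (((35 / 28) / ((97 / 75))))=1177968/38507 = 30.59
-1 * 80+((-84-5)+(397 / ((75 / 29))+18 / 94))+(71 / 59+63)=10170299/207975 = 48.90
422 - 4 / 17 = 7170/17 = 421.76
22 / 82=11/41 = 0.27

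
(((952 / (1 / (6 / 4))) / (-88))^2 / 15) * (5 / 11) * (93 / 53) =3950919/282172 = 14.00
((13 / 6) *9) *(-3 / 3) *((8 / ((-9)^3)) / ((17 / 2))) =104/4131 = 0.03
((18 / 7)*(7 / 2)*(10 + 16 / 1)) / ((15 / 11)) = 858/5 = 171.60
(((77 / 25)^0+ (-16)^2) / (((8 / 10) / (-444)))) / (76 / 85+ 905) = -4041325/25667 = -157.45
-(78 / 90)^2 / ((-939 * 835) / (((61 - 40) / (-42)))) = -169/352829250 = 0.00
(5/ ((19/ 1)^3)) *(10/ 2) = 25/6859 = 0.00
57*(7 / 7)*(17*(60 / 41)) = 1418.05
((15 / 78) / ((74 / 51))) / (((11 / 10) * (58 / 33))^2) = 57375/1618084 = 0.04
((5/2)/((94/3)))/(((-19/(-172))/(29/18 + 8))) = 6.94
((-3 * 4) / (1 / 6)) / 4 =-18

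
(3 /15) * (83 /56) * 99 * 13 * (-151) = -16129971/280 = -57607.04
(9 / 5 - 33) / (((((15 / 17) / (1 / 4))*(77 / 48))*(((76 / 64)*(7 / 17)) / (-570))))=17312256/2695 = 6423.84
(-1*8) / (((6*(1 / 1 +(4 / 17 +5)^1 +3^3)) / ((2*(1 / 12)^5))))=-17/52721280 = 0.00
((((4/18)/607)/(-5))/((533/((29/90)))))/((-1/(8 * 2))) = 464/655150275 = 0.00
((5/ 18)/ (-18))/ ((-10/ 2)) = 1/324 = 0.00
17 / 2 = 8.50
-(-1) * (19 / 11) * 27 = 513/11 = 46.64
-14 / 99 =-0.14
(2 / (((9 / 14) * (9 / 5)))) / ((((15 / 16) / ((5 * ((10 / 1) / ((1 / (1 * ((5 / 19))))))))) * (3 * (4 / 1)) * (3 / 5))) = 140000/41553 = 3.37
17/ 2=8.50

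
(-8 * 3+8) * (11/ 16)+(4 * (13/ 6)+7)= 14/3 = 4.67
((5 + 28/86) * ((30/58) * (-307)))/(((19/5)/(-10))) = 52727250/23693 = 2225.44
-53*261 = -13833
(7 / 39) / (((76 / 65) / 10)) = 175/114 = 1.54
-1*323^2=-104329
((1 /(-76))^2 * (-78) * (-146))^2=8105409/2085136 = 3.89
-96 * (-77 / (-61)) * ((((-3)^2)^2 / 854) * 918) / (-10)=1055.12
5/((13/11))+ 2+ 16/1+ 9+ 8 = 510/13 = 39.23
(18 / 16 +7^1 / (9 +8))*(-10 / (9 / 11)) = -11495/612 = -18.78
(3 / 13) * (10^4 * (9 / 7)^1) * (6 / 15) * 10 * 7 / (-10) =-108000/13 = -8307.69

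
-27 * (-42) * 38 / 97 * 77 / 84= 407.23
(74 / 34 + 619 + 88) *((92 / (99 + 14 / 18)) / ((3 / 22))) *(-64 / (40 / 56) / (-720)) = 341618816/572475 = 596.74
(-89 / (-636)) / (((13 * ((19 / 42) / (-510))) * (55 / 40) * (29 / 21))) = -26689320/4176029 = -6.39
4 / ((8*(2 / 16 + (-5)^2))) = 4/201 = 0.02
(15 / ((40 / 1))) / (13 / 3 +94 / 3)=9/856 = 0.01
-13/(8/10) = -65/4 = -16.25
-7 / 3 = -2.33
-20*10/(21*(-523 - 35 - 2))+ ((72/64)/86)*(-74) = -48091/50568 = -0.95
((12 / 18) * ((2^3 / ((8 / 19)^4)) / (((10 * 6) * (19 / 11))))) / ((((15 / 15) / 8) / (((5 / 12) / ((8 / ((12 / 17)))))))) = 75449/156672 = 0.48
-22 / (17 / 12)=-264/17 = -15.53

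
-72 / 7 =-10.29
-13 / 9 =-1.44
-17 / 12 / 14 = -17/168 = -0.10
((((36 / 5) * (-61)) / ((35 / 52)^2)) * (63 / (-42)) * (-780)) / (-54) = 25731264/1225 = 21005.11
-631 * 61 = -38491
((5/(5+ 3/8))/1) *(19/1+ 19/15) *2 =4864/129 = 37.71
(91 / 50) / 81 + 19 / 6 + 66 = 140108/2025 = 69.19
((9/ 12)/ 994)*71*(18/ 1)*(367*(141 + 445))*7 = 1451668.50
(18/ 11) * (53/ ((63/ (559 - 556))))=318/77 = 4.13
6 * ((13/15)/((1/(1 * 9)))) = 234/5 = 46.80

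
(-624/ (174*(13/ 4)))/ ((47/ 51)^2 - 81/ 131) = -5451696/1141121 = -4.78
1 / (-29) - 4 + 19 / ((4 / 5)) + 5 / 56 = 32163/1624 = 19.80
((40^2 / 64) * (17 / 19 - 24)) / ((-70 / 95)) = 10975/14 = 783.93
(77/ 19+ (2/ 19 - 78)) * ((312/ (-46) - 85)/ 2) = 128771/38 = 3388.71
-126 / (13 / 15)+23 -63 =-2410/13 = -185.38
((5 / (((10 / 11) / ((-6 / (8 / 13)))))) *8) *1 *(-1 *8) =3432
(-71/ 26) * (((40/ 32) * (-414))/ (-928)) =-73485/48256 = -1.52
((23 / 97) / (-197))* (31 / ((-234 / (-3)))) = -713/1490502 = 0.00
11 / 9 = 1.22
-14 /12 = -7/6 = -1.17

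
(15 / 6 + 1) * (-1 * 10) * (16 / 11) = -50.91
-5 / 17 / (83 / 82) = -410/1411 = -0.29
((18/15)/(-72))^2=1/3600 = 0.00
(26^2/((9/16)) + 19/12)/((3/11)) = 476531/108 = 4412.32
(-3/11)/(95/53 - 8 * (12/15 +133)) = 795/3114991 = 0.00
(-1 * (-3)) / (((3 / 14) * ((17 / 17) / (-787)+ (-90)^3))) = -11018/573723001 = 0.00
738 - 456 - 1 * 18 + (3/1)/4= 1059/4 = 264.75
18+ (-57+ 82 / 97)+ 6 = -3119/97 = -32.15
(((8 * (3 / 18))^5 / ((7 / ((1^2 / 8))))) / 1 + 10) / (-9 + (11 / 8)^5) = -561577984/227697561 = -2.47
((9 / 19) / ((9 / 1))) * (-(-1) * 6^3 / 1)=216/19 = 11.37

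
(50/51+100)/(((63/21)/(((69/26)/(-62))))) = -59225/41106 = -1.44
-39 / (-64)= 39/64 = 0.61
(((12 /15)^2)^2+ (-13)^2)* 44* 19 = 88516516/625 = 141626.43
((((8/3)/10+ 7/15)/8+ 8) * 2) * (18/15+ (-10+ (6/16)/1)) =-327227/2400 = -136.34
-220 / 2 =-110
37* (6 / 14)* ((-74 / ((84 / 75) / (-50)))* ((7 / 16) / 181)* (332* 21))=639151875/724 = 882806.46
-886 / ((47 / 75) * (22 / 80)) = -2658000/517 = -5141.20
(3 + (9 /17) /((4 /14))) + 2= 233/34 = 6.85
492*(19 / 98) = 95.39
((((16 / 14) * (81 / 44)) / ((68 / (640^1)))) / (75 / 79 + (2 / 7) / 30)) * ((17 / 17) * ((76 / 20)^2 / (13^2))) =221763744/125685131 = 1.76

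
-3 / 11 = -0.27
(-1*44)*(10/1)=-440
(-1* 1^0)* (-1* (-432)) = -432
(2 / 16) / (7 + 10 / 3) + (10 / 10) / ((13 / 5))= 1279/3224 = 0.40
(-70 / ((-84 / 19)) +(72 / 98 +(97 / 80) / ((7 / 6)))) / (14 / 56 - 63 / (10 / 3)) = -0.94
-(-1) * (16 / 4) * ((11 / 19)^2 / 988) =121/89167 = 0.00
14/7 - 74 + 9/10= -71.10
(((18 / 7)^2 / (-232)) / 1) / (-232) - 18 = -11868111/659344 = -18.00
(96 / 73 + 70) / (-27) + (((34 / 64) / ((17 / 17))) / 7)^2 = -2.64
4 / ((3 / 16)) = 64/3 = 21.33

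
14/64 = 7/32 = 0.22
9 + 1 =10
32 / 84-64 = -1336/21 = -63.62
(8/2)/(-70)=-0.06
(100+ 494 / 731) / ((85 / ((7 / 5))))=515158/310675 = 1.66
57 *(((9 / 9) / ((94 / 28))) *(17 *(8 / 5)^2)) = 868224/1175 = 738.91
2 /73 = 0.03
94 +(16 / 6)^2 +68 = 1522/9 = 169.11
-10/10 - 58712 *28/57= -1643993/57 = -28841.98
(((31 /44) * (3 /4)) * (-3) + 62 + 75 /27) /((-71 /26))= -1301261/56232 = -23.14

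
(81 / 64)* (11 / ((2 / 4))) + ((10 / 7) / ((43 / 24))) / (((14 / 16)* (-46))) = 43148031/1550752 = 27.82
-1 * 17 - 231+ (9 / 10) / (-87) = -71923/290 = -248.01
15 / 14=1.07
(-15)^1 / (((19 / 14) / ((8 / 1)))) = -1680/19 = -88.42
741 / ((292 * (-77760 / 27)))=-247/280320 = 0.00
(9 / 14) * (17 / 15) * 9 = 459/70 = 6.56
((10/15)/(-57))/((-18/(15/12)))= 5/6156 = 0.00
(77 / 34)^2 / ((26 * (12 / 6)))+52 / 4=13.10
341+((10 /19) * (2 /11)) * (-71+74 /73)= 5100457/15257 = 334.30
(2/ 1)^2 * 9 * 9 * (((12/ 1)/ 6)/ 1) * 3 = 1944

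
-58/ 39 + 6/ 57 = -1024/741 = -1.38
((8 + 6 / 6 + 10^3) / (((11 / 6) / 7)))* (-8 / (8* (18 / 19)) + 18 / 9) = 120071/33 = 3638.52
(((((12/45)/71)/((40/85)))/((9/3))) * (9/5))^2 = 289/12602500 = 0.00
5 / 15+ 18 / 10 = 32/15 = 2.13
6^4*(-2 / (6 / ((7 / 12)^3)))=-343/4 = -85.75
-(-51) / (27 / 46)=782/9 = 86.89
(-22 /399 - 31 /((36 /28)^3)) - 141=-155.64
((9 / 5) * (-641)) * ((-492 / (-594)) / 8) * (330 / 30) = -26281/20 = -1314.05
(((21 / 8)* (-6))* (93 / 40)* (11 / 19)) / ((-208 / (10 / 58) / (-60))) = -1.05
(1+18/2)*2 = 20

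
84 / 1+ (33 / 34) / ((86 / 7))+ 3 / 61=15005439/178364 = 84.13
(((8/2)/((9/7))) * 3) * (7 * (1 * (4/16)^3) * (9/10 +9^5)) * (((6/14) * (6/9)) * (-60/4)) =-4133493/16 = -258343.31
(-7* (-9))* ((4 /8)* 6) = 189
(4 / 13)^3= 64/2197 = 0.03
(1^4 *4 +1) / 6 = 5/6 = 0.83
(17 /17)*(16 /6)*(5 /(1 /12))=160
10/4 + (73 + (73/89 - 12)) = 11449/178 = 64.32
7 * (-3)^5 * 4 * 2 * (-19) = 258552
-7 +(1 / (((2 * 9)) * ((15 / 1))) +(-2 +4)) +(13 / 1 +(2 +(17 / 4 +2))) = 8777/540 = 16.25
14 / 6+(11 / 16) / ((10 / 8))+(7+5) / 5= 317/60 = 5.28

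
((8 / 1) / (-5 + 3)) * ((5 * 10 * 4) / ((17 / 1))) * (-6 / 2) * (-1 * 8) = -19200/17 = -1129.41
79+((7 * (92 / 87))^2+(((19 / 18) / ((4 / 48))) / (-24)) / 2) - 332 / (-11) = 109043951/666072 = 163.71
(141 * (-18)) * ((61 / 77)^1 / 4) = -502.66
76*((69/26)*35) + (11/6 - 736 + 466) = 529703/78 = 6791.06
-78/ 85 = -0.92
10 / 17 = 0.59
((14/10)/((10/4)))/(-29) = -14/725 = -0.02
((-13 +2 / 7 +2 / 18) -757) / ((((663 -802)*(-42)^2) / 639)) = 3442435/1716372 = 2.01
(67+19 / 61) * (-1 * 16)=-65696/61 = -1076.98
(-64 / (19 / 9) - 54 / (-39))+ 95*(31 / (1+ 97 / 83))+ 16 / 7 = 82867103/62244 = 1331.33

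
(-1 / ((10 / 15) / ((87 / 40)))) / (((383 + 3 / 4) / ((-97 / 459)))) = 2813/1565700 = 0.00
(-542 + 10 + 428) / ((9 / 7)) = -728/9 = -80.89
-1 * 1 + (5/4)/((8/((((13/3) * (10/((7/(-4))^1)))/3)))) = -577/252 = -2.29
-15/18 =-5/6 = -0.83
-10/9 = -1.11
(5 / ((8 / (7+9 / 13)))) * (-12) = -750/13 = -57.69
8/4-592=-590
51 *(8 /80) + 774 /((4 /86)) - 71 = 165751/10 = 16575.10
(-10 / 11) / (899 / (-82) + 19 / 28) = 11480/129877 = 0.09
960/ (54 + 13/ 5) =4800/283 = 16.96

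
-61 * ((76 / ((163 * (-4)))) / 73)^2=-22021/141586201 = 0.00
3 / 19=0.16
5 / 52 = 0.10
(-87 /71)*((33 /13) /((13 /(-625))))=1794375/11999 = 149.54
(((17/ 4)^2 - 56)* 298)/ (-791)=90443/6328 = 14.29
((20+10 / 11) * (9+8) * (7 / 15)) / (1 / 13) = 71162/33 = 2156.42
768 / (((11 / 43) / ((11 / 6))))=5504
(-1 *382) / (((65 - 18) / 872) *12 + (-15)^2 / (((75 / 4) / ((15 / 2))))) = -83276/19761 = -4.21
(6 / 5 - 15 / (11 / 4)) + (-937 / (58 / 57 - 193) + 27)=16627188/601865 = 27.63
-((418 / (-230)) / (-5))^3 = -9129329/190109375 = -0.05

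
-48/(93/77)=-1232/31 = -39.74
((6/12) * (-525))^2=275625/4 = 68906.25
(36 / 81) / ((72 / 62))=31/81 = 0.38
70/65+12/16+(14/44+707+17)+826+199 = 1001655/572 = 1751.15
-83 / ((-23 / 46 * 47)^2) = -332/2209 = -0.15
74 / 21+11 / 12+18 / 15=2369/420 = 5.64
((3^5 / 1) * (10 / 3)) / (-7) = -115.71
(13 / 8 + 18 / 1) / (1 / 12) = 471/2 = 235.50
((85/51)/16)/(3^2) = 5/432 = 0.01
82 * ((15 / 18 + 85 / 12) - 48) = -19721/6 = -3286.83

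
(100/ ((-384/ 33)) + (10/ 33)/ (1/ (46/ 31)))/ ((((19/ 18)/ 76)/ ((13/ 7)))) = -1088.98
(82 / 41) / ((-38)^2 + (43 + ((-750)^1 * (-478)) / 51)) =34/144779 = 0.00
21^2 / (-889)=-63/127 = -0.50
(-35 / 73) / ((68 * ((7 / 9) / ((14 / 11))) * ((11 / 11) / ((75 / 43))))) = -23625/1173986 = -0.02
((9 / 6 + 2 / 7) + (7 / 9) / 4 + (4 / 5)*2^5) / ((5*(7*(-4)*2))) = -34751/352800 = -0.10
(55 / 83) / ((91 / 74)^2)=301180/687323 = 0.44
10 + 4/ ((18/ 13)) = 116/9 = 12.89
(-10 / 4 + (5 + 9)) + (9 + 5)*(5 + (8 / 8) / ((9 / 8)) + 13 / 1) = 4967/18 = 275.94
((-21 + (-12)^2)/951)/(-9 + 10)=41/317 = 0.13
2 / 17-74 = -73.88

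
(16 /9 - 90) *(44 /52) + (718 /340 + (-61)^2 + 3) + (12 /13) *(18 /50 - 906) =280000163/99450 = 2815.49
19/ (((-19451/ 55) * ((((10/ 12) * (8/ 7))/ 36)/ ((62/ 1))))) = -125.91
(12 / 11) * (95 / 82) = 570/451 = 1.26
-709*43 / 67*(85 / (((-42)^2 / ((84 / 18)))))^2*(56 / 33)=-440537150/11282733 = -39.05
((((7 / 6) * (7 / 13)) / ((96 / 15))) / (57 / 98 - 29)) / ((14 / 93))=-10633/463424 = -0.02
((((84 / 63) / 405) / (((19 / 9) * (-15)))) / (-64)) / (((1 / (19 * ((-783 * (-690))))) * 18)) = 667/720 = 0.93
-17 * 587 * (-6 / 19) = 59874/19 = 3151.26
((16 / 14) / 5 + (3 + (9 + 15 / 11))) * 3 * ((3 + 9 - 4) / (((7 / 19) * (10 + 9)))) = 125592/2695 = 46.60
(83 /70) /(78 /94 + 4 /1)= 3901/15890 = 0.25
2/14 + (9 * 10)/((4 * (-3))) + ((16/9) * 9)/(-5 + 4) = -327/14 = -23.36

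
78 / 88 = 39/44 = 0.89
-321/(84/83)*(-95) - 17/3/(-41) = 103774961/3444 = 30132.10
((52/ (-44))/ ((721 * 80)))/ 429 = -1/20937840 = 0.00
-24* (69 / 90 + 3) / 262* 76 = -17176/655 = -26.22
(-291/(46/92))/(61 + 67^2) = -291/2275 = -0.13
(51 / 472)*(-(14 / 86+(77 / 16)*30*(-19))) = 48122529/162368 = 296.38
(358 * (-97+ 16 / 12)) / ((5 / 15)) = -102746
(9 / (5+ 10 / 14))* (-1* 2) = -63/20 = -3.15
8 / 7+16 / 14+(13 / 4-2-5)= -1.46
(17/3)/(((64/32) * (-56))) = -17/336 = -0.05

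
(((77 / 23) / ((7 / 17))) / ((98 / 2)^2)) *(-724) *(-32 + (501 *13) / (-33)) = 31053084/55223 = 562.32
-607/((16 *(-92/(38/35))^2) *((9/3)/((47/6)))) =-10298969/746524800 = -0.01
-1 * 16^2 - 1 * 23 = -279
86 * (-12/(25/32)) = -1320.96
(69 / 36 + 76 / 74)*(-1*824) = -269242/111 = -2425.60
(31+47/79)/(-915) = -832/24095 = -0.03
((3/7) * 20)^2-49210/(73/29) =-69664610/3577 = -19475.71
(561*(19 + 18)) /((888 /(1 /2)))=187/16 = 11.69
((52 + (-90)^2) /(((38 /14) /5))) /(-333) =-45.10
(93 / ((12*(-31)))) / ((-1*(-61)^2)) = 1/14884 = 0.00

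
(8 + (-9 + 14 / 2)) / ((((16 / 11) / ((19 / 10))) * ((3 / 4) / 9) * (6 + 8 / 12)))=5643/400 = 14.11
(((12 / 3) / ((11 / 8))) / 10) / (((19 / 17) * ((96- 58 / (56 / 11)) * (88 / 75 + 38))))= 57120/727332749 = 0.00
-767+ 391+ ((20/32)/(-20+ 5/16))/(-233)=-5519302/14679 = -376.00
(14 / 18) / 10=7/90 = 0.08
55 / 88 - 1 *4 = -27/8 = -3.38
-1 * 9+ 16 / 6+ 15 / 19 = -316/57 = -5.54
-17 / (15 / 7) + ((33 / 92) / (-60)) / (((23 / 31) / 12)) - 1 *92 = -3174953/31740 = -100.03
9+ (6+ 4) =19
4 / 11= 0.36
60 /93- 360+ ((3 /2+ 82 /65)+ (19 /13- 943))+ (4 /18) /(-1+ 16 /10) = -141209417/108810 = -1297.76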